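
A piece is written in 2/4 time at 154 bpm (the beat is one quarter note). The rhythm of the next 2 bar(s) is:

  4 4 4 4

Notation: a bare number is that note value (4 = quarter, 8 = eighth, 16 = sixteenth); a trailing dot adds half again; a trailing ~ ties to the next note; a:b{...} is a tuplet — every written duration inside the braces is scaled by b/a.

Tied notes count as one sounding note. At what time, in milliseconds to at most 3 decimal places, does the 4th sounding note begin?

note 4 onset = 3b = 1168.831ms

1. 0.0ms @ 0 + 389.61ms (1)
2. 389.61ms @ 1 + 389.61ms (1)
3. 779.221ms @ 2 + 389.61ms (1)
4. 1168.831ms @ 3 + 389.61ms (1)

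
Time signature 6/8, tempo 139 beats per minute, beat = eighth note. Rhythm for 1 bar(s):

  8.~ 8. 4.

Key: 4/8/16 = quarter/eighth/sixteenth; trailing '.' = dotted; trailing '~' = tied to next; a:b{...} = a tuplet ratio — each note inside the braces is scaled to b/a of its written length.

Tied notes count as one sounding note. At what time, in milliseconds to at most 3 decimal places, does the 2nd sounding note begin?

1. 0.0ms @ 0 + 1294.964ms (3)
2. 1294.964ms @ 3 + 1294.964ms (3)

note 2 onset = 3b = 1294.964ms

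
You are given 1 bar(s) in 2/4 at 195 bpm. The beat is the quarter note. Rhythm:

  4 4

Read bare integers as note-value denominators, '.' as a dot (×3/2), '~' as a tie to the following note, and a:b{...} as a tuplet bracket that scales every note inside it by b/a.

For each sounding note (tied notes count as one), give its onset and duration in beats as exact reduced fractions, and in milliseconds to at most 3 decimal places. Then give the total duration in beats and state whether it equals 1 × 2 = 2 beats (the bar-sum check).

1) 0.0ms=0b +307.692ms=1b
2) 307.692ms=1b +307.692ms=1b
Σ=2b of 2 (195bpm 2/4) — PASS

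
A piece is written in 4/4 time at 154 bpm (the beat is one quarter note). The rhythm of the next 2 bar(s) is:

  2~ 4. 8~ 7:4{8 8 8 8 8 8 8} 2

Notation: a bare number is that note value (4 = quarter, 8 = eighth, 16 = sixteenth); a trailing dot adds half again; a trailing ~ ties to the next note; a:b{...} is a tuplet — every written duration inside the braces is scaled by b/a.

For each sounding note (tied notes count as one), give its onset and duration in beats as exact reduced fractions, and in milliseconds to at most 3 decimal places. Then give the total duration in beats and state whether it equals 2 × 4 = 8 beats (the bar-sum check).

1) 0.0ms=0b +1363.636ms=7/2b
2) 1363.636ms=7/2b +306.122ms=11/14b
3) 1669.759ms=30/7b +111.317ms=2/7b
4) 1781.076ms=32/7b +111.317ms=2/7b
5) 1892.393ms=34/7b +111.317ms=2/7b
6) 2003.711ms=36/7b +111.317ms=2/7b
7) 2115.028ms=38/7b +111.317ms=2/7b
8) 2226.345ms=40/7b +111.317ms=2/7b
9) 2337.662ms=6b +779.221ms=2b
Σ=8b of 8 (154bpm 4/4) — PASS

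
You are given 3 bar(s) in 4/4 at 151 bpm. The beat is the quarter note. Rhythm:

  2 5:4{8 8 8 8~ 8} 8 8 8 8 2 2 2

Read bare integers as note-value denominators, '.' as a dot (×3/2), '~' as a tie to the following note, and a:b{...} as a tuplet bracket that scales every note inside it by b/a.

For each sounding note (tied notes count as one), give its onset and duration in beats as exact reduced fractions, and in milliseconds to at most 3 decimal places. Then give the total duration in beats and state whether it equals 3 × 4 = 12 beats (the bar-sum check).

1) 0.0ms=0b +794.702ms=2b
2) 794.702ms=2b +158.94ms=2/5b
3) 953.642ms=12/5b +158.94ms=2/5b
4) 1112.583ms=14/5b +158.94ms=2/5b
5) 1271.523ms=16/5b +317.881ms=4/5b
6) 1589.404ms=4b +198.675ms=1/2b
7) 1788.079ms=9/2b +198.675ms=1/2b
8) 1986.755ms=5b +198.675ms=1/2b
9) 2185.43ms=11/2b +198.675ms=1/2b
10) 2384.106ms=6b +794.702ms=2b
11) 3178.808ms=8b +794.702ms=2b
12) 3973.51ms=10b +794.702ms=2b
Σ=12b of 12 (151bpm 4/4) — PASS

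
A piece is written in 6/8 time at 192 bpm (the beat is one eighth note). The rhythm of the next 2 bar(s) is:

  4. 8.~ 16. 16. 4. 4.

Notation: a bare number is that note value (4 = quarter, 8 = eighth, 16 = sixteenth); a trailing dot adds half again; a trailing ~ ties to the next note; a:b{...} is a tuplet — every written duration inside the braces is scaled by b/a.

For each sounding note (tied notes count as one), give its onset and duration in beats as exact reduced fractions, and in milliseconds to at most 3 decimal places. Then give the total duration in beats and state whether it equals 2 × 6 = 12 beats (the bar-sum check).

1) 0.0ms=0b +937.5ms=3b
2) 937.5ms=3b +703.125ms=9/4b
3) 1640.625ms=21/4b +234.375ms=3/4b
4) 1875.0ms=6b +937.5ms=3b
5) 2812.5ms=9b +937.5ms=3b
Σ=12b of 12 (192bpm 6/8) — PASS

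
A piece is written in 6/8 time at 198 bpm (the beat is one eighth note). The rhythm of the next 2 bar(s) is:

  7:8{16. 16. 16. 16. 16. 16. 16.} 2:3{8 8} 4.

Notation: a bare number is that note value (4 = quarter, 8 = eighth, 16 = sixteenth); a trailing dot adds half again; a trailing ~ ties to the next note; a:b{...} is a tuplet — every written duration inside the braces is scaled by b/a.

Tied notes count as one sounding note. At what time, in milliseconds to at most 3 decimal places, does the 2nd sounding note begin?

note 2 onset = 6/7b = 259.74ms

1. 0.0ms @ 0 + 259.74ms (6/7)
2. 259.74ms @ 6/7 + 259.74ms (6/7)
3. 519.481ms @ 12/7 + 259.74ms (6/7)
4. 779.221ms @ 18/7 + 259.74ms (6/7)
5. 1038.961ms @ 24/7 + 259.74ms (6/7)
6. 1298.701ms @ 30/7 + 259.74ms (6/7)
7. 1558.442ms @ 36/7 + 259.74ms (6/7)
8. 1818.182ms @ 6 + 454.545ms (3/2)
9. 2272.727ms @ 15/2 + 454.545ms (3/2)
10. 2727.273ms @ 9 + 909.091ms (3)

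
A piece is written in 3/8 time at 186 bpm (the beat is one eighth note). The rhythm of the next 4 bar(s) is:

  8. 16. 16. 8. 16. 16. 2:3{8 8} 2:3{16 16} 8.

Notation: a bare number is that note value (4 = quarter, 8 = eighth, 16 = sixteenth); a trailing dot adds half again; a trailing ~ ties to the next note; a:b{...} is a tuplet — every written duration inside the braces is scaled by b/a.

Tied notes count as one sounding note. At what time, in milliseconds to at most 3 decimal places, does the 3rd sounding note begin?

1. 0.0ms @ 0 + 483.871ms (3/2)
2. 483.871ms @ 3/2 + 241.935ms (3/4)
3. 725.806ms @ 9/4 + 241.935ms (3/4)
4. 967.742ms @ 3 + 483.871ms (3/2)
5. 1451.613ms @ 9/2 + 241.935ms (3/4)
6. 1693.548ms @ 21/4 + 241.935ms (3/4)
7. 1935.484ms @ 6 + 483.871ms (3/2)
8. 2419.355ms @ 15/2 + 483.871ms (3/2)
9. 2903.226ms @ 9 + 241.935ms (3/4)
10. 3145.161ms @ 39/4 + 241.935ms (3/4)
11. 3387.097ms @ 21/2 + 483.871ms (3/2)

note 3 onset = 9/4b = 725.806ms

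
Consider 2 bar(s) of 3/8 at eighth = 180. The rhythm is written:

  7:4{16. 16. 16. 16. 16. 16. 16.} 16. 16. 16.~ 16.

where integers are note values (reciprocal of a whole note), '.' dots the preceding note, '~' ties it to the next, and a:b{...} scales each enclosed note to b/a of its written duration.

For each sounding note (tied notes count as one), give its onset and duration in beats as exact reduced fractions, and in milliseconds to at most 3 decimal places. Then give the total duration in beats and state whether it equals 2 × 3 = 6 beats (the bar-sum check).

1) 0.0ms=0b +142.857ms=3/7b
2) 142.857ms=3/7b +142.857ms=3/7b
3) 285.714ms=6/7b +142.857ms=3/7b
4) 428.571ms=9/7b +142.857ms=3/7b
5) 571.429ms=12/7b +142.857ms=3/7b
6) 714.286ms=15/7b +142.857ms=3/7b
7) 857.143ms=18/7b +142.857ms=3/7b
8) 1000.0ms=3b +250.0ms=3/4b
9) 1250.0ms=15/4b +250.0ms=3/4b
10) 1500.0ms=9/2b +500.0ms=3/2b
Σ=6b of 6 (180bpm 3/8) — PASS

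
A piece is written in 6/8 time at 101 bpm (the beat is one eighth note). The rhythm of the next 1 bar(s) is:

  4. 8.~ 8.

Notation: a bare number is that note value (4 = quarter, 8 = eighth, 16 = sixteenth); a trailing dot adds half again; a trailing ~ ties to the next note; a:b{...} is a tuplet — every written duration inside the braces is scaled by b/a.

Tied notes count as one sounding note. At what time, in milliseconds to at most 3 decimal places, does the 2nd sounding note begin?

note 2 onset = 3b = 1782.178ms

1. 0.0ms @ 0 + 1782.178ms (3)
2. 1782.178ms @ 3 + 1782.178ms (3)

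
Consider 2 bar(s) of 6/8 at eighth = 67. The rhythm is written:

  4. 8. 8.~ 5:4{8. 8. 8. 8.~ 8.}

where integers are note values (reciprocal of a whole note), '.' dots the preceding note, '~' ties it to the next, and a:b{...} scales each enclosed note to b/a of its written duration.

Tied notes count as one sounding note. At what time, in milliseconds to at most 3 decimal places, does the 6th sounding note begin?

note 6 onset = 48/5b = 8597.015ms

1. 0.0ms @ 0 + 2686.567ms (3)
2. 2686.567ms @ 3 + 1343.284ms (3/2)
3. 4029.851ms @ 9/2 + 2417.91ms (27/10)
4. 6447.761ms @ 36/5 + 1074.627ms (6/5)
5. 7522.388ms @ 42/5 + 1074.627ms (6/5)
6. 8597.015ms @ 48/5 + 2149.254ms (12/5)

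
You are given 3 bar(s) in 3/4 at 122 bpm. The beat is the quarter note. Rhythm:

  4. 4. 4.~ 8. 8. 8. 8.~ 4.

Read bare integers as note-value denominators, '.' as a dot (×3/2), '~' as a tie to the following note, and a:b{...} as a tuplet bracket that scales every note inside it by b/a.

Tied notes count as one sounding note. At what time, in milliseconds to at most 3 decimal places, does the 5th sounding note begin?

1. 0.0ms @ 0 + 737.705ms (3/2)
2. 737.705ms @ 3/2 + 737.705ms (3/2)
3. 1475.41ms @ 3 + 1106.557ms (9/4)
4. 2581.967ms @ 21/4 + 368.852ms (3/4)
5. 2950.82ms @ 6 + 368.852ms (3/4)
6. 3319.672ms @ 27/4 + 1106.557ms (9/4)

note 5 onset = 6b = 2950.82ms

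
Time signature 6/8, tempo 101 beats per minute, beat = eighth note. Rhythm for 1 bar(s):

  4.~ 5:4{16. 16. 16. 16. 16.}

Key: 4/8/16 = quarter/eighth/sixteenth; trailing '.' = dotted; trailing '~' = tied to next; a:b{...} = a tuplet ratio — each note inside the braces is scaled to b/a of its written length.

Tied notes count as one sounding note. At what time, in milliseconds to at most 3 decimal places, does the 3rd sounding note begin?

1. 0.0ms @ 0 + 2138.614ms (18/5)
2. 2138.614ms @ 18/5 + 356.436ms (3/5)
3. 2495.05ms @ 21/5 + 356.436ms (3/5)
4. 2851.485ms @ 24/5 + 356.436ms (3/5)
5. 3207.921ms @ 27/5 + 356.436ms (3/5)

note 3 onset = 21/5b = 2495.05ms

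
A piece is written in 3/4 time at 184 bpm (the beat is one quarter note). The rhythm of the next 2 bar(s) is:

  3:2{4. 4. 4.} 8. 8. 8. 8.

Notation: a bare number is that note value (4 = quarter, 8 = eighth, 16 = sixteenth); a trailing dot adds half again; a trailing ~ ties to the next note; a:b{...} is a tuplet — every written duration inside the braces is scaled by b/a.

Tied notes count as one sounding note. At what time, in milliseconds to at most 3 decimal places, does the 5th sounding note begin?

note 5 onset = 15/4b = 1222.826ms

1. 0.0ms @ 0 + 326.087ms (1)
2. 326.087ms @ 1 + 326.087ms (1)
3. 652.174ms @ 2 + 326.087ms (1)
4. 978.261ms @ 3 + 244.565ms (3/4)
5. 1222.826ms @ 15/4 + 244.565ms (3/4)
6. 1467.391ms @ 9/2 + 244.565ms (3/4)
7. 1711.957ms @ 21/4 + 244.565ms (3/4)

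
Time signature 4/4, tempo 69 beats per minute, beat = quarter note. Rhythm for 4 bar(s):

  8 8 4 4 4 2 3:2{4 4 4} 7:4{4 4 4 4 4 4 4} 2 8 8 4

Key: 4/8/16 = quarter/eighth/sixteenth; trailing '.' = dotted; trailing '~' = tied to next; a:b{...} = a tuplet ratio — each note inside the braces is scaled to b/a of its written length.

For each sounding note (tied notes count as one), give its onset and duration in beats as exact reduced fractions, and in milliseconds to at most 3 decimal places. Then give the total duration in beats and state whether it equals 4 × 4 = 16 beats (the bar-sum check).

1) 0.0ms=0b +434.783ms=1/2b
2) 434.783ms=1/2b +434.783ms=1/2b
3) 869.565ms=1b +869.565ms=1b
4) 1739.13ms=2b +869.565ms=1b
5) 2608.696ms=3b +869.565ms=1b
6) 3478.261ms=4b +1739.13ms=2b
7) 5217.391ms=6b +579.71ms=2/3b
8) 5797.101ms=20/3b +579.71ms=2/3b
9) 6376.812ms=22/3b +579.71ms=2/3b
10) 6956.522ms=8b +496.894ms=4/7b
11) 7453.416ms=60/7b +496.894ms=4/7b
12) 7950.311ms=64/7b +496.894ms=4/7b
13) 8447.205ms=68/7b +496.894ms=4/7b
14) 8944.099ms=72/7b +496.894ms=4/7b
15) 9440.994ms=76/7b +496.894ms=4/7b
16) 9937.888ms=80/7b +496.894ms=4/7b
17) 10434.783ms=12b +1739.13ms=2b
18) 12173.913ms=14b +434.783ms=1/2b
19) 12608.696ms=29/2b +434.783ms=1/2b
20) 13043.478ms=15b +869.565ms=1b
Σ=16b of 16 (69bpm 4/4) — PASS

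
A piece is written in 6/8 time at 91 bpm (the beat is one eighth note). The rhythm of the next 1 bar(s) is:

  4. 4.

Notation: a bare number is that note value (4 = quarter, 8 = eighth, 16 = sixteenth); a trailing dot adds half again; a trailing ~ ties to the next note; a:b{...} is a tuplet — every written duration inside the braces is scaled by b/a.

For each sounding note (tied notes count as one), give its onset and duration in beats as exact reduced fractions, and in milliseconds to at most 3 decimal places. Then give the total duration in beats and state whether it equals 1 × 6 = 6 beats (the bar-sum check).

1) 0.0ms=0b +1978.022ms=3b
2) 1978.022ms=3b +1978.022ms=3b
Σ=6b of 6 (91bpm 6/8) — PASS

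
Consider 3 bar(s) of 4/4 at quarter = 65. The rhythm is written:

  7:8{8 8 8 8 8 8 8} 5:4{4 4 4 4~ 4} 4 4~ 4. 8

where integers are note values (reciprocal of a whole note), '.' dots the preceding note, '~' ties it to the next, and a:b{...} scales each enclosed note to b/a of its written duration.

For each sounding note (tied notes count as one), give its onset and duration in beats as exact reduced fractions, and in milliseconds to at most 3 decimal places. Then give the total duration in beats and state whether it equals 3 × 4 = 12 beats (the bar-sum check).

1) 0.0ms=0b +527.473ms=4/7b
2) 527.473ms=4/7b +527.473ms=4/7b
3) 1054.945ms=8/7b +527.473ms=4/7b
4) 1582.418ms=12/7b +527.473ms=4/7b
5) 2109.89ms=16/7b +527.473ms=4/7b
6) 2637.363ms=20/7b +527.473ms=4/7b
7) 3164.835ms=24/7b +527.473ms=4/7b
8) 3692.308ms=4b +738.462ms=4/5b
9) 4430.769ms=24/5b +738.462ms=4/5b
10) 5169.231ms=28/5b +738.462ms=4/5b
11) 5907.692ms=32/5b +1476.923ms=8/5b
12) 7384.615ms=8b +923.077ms=1b
13) 8307.692ms=9b +2307.692ms=5/2b
14) 10615.385ms=23/2b +461.538ms=1/2b
Σ=12b of 12 (65bpm 4/4) — PASS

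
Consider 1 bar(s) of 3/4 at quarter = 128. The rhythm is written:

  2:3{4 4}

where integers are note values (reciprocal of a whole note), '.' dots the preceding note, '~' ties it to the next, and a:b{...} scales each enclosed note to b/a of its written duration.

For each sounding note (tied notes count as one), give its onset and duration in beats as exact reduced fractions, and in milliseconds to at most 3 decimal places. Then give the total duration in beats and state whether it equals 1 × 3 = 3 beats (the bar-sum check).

1) 0.0ms=0b +703.125ms=3/2b
2) 703.125ms=3/2b +703.125ms=3/2b
Σ=3b of 3 (128bpm 3/4) — PASS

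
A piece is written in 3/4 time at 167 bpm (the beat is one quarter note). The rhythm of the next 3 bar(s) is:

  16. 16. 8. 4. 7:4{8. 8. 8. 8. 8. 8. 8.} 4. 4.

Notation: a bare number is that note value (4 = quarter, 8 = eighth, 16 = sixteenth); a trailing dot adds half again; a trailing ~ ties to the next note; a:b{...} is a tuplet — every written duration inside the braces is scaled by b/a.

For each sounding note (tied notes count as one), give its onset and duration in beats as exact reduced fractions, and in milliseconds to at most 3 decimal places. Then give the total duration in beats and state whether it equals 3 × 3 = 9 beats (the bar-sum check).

1) 0.0ms=0b +134.731ms=3/8b
2) 134.731ms=3/8b +134.731ms=3/8b
3) 269.461ms=3/4b +269.461ms=3/4b
4) 538.922ms=3/2b +538.922ms=3/2b
5) 1077.844ms=3b +153.978ms=3/7b
6) 1231.822ms=24/7b +153.978ms=3/7b
7) 1385.8ms=27/7b +153.978ms=3/7b
8) 1539.778ms=30/7b +153.978ms=3/7b
9) 1693.755ms=33/7b +153.978ms=3/7b
10) 1847.733ms=36/7b +153.978ms=3/7b
11) 2001.711ms=39/7b +153.978ms=3/7b
12) 2155.689ms=6b +538.922ms=3/2b
13) 2694.611ms=15/2b +538.922ms=3/2b
Σ=9b of 9 (167bpm 3/4) — PASS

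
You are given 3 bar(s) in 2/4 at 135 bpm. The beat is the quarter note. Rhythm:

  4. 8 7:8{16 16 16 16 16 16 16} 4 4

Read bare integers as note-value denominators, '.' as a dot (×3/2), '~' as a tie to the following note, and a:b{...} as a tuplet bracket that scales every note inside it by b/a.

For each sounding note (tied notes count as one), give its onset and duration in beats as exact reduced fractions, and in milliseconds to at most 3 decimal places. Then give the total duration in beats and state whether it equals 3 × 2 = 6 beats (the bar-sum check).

1) 0.0ms=0b +666.667ms=3/2b
2) 666.667ms=3/2b +222.222ms=1/2b
3) 888.889ms=2b +126.984ms=2/7b
4) 1015.873ms=16/7b +126.984ms=2/7b
5) 1142.857ms=18/7b +126.984ms=2/7b
6) 1269.841ms=20/7b +126.984ms=2/7b
7) 1396.825ms=22/7b +126.984ms=2/7b
8) 1523.81ms=24/7b +126.984ms=2/7b
9) 1650.794ms=26/7b +126.984ms=2/7b
10) 1777.778ms=4b +444.444ms=1b
11) 2222.222ms=5b +444.444ms=1b
Σ=6b of 6 (135bpm 2/4) — PASS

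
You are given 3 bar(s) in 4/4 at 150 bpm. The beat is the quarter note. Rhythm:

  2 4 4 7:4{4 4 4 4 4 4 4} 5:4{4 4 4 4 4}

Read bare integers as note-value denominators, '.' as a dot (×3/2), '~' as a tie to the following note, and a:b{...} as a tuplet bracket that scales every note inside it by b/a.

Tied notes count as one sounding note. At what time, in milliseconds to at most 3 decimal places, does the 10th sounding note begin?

note 10 onset = 52/7b = 2971.429ms

1. 0.0ms @ 0 + 800.0ms (2)
2. 800.0ms @ 2 + 400.0ms (1)
3. 1200.0ms @ 3 + 400.0ms (1)
4. 1600.0ms @ 4 + 228.571ms (4/7)
5. 1828.571ms @ 32/7 + 228.571ms (4/7)
6. 2057.143ms @ 36/7 + 228.571ms (4/7)
7. 2285.714ms @ 40/7 + 228.571ms (4/7)
8. 2514.286ms @ 44/7 + 228.571ms (4/7)
9. 2742.857ms @ 48/7 + 228.571ms (4/7)
10. 2971.429ms @ 52/7 + 228.571ms (4/7)
11. 3200.0ms @ 8 + 320.0ms (4/5)
12. 3520.0ms @ 44/5 + 320.0ms (4/5)
13. 3840.0ms @ 48/5 + 320.0ms (4/5)
14. 4160.0ms @ 52/5 + 320.0ms (4/5)
15. 4480.0ms @ 56/5 + 320.0ms (4/5)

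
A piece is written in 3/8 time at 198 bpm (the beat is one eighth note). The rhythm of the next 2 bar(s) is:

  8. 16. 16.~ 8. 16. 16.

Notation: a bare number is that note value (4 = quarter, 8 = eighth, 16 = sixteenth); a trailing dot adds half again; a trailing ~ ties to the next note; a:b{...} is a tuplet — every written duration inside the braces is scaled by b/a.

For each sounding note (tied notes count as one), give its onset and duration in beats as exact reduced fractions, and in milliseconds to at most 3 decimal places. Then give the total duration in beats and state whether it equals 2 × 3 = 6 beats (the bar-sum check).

1) 0.0ms=0b +454.545ms=3/2b
2) 454.545ms=3/2b +227.273ms=3/4b
3) 681.818ms=9/4b +681.818ms=9/4b
4) 1363.636ms=9/2b +227.273ms=3/4b
5) 1590.909ms=21/4b +227.273ms=3/4b
Σ=6b of 6 (198bpm 3/8) — PASS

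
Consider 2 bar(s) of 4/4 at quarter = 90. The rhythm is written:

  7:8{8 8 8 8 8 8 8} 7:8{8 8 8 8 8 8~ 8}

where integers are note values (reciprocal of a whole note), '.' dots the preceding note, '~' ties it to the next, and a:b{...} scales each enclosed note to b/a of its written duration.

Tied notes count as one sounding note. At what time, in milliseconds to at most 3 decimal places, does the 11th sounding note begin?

note 11 onset = 40/7b = 3809.524ms

1. 0.0ms @ 0 + 380.952ms (4/7)
2. 380.952ms @ 4/7 + 380.952ms (4/7)
3. 761.905ms @ 8/7 + 380.952ms (4/7)
4. 1142.857ms @ 12/7 + 380.952ms (4/7)
5. 1523.81ms @ 16/7 + 380.952ms (4/7)
6. 1904.762ms @ 20/7 + 380.952ms (4/7)
7. 2285.714ms @ 24/7 + 380.952ms (4/7)
8. 2666.667ms @ 4 + 380.952ms (4/7)
9. 3047.619ms @ 32/7 + 380.952ms (4/7)
10. 3428.571ms @ 36/7 + 380.952ms (4/7)
11. 3809.524ms @ 40/7 + 380.952ms (4/7)
12. 4190.476ms @ 44/7 + 380.952ms (4/7)
13. 4571.429ms @ 48/7 + 761.905ms (8/7)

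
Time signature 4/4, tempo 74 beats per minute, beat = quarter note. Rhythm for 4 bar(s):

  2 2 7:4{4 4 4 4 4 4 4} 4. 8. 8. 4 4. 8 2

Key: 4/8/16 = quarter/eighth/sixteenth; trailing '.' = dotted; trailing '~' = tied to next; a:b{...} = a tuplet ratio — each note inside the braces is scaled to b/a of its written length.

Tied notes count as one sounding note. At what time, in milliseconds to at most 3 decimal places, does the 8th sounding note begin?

1. 0.0ms @ 0 + 1621.622ms (2)
2. 1621.622ms @ 2 + 1621.622ms (2)
3. 3243.243ms @ 4 + 463.32ms (4/7)
4. 3706.564ms @ 32/7 + 463.32ms (4/7)
5. 4169.884ms @ 36/7 + 463.32ms (4/7)
6. 4633.205ms @ 40/7 + 463.32ms (4/7)
7. 5096.525ms @ 44/7 + 463.32ms (4/7)
8. 5559.846ms @ 48/7 + 463.32ms (4/7)
9. 6023.166ms @ 52/7 + 463.32ms (4/7)
10. 6486.486ms @ 8 + 1216.216ms (3/2)
11. 7702.703ms @ 19/2 + 608.108ms (3/4)
12. 8310.811ms @ 41/4 + 608.108ms (3/4)
13. 8918.919ms @ 11 + 810.811ms (1)
14. 9729.73ms @ 12 + 1216.216ms (3/2)
15. 10945.946ms @ 27/2 + 405.405ms (1/2)
16. 11351.351ms @ 14 + 1621.622ms (2)

note 8 onset = 48/7b = 5559.846ms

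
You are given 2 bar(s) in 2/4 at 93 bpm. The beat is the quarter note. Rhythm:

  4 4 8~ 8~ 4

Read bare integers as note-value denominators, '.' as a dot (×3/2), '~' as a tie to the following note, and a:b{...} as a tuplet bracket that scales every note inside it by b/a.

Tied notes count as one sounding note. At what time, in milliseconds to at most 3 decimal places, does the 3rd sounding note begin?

note 3 onset = 2b = 1290.323ms

1. 0.0ms @ 0 + 645.161ms (1)
2. 645.161ms @ 1 + 645.161ms (1)
3. 1290.323ms @ 2 + 1290.323ms (2)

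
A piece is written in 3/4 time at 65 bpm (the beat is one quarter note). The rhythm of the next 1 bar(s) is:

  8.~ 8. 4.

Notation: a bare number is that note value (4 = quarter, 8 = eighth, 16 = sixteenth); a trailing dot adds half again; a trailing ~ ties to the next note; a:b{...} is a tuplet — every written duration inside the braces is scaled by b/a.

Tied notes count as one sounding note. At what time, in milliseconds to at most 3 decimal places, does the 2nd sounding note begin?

1. 0.0ms @ 0 + 1384.615ms (3/2)
2. 1384.615ms @ 3/2 + 1384.615ms (3/2)

note 2 onset = 3/2b = 1384.615ms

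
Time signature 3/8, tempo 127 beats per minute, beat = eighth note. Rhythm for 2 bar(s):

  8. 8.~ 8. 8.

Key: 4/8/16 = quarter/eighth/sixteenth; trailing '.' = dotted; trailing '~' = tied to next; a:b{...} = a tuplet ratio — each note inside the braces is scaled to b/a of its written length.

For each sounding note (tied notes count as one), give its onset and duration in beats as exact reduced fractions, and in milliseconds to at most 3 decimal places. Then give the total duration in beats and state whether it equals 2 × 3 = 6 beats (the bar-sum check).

1) 0.0ms=0b +708.661ms=3/2b
2) 708.661ms=3/2b +1417.323ms=3b
3) 2125.984ms=9/2b +708.661ms=3/2b
Σ=6b of 6 (127bpm 3/8) — PASS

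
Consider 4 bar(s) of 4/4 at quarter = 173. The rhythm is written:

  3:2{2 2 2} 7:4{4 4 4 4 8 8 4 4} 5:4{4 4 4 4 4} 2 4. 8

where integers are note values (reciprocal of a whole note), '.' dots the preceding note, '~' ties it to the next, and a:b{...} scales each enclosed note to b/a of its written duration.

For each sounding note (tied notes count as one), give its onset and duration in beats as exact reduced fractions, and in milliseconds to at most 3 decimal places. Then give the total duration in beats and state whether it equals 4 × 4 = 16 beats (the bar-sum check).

1) 0.0ms=0b +462.428ms=4/3b
2) 462.428ms=4/3b +462.428ms=4/3b
3) 924.855ms=8/3b +462.428ms=4/3b
4) 1387.283ms=4b +198.183ms=4/7b
5) 1585.467ms=32/7b +198.183ms=4/7b
6) 1783.65ms=36/7b +198.183ms=4/7b
7) 1981.833ms=40/7b +198.183ms=4/7b
8) 2180.017ms=44/7b +99.092ms=2/7b
9) 2279.108ms=46/7b +99.092ms=2/7b
10) 2378.2ms=48/7b +198.183ms=4/7b
11) 2576.383ms=52/7b +198.183ms=4/7b
12) 2774.566ms=8b +277.457ms=4/5b
13) 3052.023ms=44/5b +277.457ms=4/5b
14) 3329.48ms=48/5b +277.457ms=4/5b
15) 3606.936ms=52/5b +277.457ms=4/5b
16) 3884.393ms=56/5b +277.457ms=4/5b
17) 4161.85ms=12b +693.642ms=2b
18) 4855.491ms=14b +520.231ms=3/2b
19) 5375.723ms=31/2b +173.41ms=1/2b
Σ=16b of 16 (173bpm 4/4) — PASS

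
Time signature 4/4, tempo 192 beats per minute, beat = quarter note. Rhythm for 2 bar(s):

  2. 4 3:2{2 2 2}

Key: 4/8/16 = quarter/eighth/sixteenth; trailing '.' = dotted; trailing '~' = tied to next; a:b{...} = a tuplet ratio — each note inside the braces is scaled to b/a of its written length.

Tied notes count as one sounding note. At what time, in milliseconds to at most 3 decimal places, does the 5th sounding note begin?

1. 0.0ms @ 0 + 937.5ms (3)
2. 937.5ms @ 3 + 312.5ms (1)
3. 1250.0ms @ 4 + 416.667ms (4/3)
4. 1666.667ms @ 16/3 + 416.667ms (4/3)
5. 2083.333ms @ 20/3 + 416.667ms (4/3)

note 5 onset = 20/3b = 2083.333ms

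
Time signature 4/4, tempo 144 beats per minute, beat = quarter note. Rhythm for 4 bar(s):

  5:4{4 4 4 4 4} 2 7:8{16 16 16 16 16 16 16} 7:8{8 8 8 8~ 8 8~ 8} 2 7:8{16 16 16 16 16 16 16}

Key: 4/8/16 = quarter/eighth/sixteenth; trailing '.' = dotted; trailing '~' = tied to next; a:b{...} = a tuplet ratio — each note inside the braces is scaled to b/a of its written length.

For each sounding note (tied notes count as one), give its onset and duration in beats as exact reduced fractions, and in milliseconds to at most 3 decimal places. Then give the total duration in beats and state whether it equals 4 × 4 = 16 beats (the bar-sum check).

1) 0.0ms=0b +333.333ms=4/5b
2) 333.333ms=4/5b +333.333ms=4/5b
3) 666.667ms=8/5b +333.333ms=4/5b
4) 1000.0ms=12/5b +333.333ms=4/5b
5) 1333.333ms=16/5b +333.333ms=4/5b
6) 1666.667ms=4b +833.333ms=2b
7) 2500.0ms=6b +119.048ms=2/7b
8) 2619.048ms=44/7b +119.048ms=2/7b
9) 2738.095ms=46/7b +119.048ms=2/7b
10) 2857.143ms=48/7b +119.048ms=2/7b
11) 2976.19ms=50/7b +119.048ms=2/7b
12) 3095.238ms=52/7b +119.048ms=2/7b
13) 3214.286ms=54/7b +119.048ms=2/7b
14) 3333.333ms=8b +238.095ms=4/7b
15) 3571.429ms=60/7b +238.095ms=4/7b
16) 3809.524ms=64/7b +238.095ms=4/7b
17) 4047.619ms=68/7b +476.19ms=8/7b
18) 4523.81ms=76/7b +476.19ms=8/7b
19) 5000.0ms=12b +833.333ms=2b
20) 5833.333ms=14b +119.048ms=2/7b
21) 5952.381ms=100/7b +119.048ms=2/7b
22) 6071.429ms=102/7b +119.048ms=2/7b
23) 6190.476ms=104/7b +119.048ms=2/7b
24) 6309.524ms=106/7b +119.048ms=2/7b
25) 6428.571ms=108/7b +119.048ms=2/7b
26) 6547.619ms=110/7b +119.048ms=2/7b
Σ=16b of 16 (144bpm 4/4) — PASS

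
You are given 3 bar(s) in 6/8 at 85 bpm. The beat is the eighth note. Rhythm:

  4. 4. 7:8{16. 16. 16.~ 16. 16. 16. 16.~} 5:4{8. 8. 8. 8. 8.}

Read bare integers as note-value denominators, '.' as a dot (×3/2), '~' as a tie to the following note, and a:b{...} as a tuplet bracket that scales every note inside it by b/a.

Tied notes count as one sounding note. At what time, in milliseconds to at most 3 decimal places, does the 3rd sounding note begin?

1. 0.0ms @ 0 + 2117.647ms (3)
2. 2117.647ms @ 3 + 2117.647ms (3)
3. 4235.294ms @ 6 + 605.042ms (6/7)
4. 4840.336ms @ 48/7 + 605.042ms (6/7)
5. 5445.378ms @ 54/7 + 1210.084ms (12/7)
6. 6655.462ms @ 66/7 + 605.042ms (6/7)
7. 7260.504ms @ 72/7 + 605.042ms (6/7)
8. 7865.546ms @ 78/7 + 1452.101ms (72/35)
9. 9317.647ms @ 66/5 + 847.059ms (6/5)
10. 10164.706ms @ 72/5 + 847.059ms (6/5)
11. 11011.765ms @ 78/5 + 847.059ms (6/5)
12. 11858.824ms @ 84/5 + 847.059ms (6/5)

note 3 onset = 6b = 4235.294ms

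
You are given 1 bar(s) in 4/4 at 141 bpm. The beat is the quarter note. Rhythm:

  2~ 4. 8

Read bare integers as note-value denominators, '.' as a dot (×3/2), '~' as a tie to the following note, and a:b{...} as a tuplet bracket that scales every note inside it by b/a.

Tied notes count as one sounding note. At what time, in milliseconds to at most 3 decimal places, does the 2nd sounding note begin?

1. 0.0ms @ 0 + 1489.362ms (7/2)
2. 1489.362ms @ 7/2 + 212.766ms (1/2)

note 2 onset = 7/2b = 1489.362ms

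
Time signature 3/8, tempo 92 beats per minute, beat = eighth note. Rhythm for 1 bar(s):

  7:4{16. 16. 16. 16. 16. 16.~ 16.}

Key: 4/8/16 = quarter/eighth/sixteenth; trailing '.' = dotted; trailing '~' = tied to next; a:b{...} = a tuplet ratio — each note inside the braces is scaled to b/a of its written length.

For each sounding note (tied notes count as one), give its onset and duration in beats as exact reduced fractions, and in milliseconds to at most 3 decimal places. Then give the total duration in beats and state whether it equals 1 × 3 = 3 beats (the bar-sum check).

1) 0.0ms=0b +279.503ms=3/7b
2) 279.503ms=3/7b +279.503ms=3/7b
3) 559.006ms=6/7b +279.503ms=3/7b
4) 838.509ms=9/7b +279.503ms=3/7b
5) 1118.012ms=12/7b +279.503ms=3/7b
6) 1397.516ms=15/7b +559.006ms=6/7b
Σ=3b of 3 (92bpm 3/8) — PASS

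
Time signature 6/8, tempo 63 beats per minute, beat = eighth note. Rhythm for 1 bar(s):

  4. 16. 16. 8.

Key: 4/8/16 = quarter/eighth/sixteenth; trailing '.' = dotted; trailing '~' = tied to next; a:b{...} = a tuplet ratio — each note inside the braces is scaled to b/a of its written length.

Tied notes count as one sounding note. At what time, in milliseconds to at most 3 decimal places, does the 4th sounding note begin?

1. 0.0ms @ 0 + 2857.143ms (3)
2. 2857.143ms @ 3 + 714.286ms (3/4)
3. 3571.429ms @ 15/4 + 714.286ms (3/4)
4. 4285.714ms @ 9/2 + 1428.571ms (3/2)

note 4 onset = 9/2b = 4285.714ms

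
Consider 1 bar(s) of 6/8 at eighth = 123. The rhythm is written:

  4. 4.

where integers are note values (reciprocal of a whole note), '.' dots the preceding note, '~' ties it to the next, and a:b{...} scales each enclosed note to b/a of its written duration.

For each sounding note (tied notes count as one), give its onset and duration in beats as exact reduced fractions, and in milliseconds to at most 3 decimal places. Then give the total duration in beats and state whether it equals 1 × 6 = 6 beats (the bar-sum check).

1) 0.0ms=0b +1463.415ms=3b
2) 1463.415ms=3b +1463.415ms=3b
Σ=6b of 6 (123bpm 6/8) — PASS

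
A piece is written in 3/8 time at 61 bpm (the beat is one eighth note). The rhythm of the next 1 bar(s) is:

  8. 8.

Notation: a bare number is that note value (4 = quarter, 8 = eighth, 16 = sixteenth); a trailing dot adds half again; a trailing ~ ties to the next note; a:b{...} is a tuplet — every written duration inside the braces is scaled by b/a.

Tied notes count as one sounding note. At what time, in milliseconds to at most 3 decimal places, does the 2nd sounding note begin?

1. 0.0ms @ 0 + 1475.41ms (3/2)
2. 1475.41ms @ 3/2 + 1475.41ms (3/2)

note 2 onset = 3/2b = 1475.41ms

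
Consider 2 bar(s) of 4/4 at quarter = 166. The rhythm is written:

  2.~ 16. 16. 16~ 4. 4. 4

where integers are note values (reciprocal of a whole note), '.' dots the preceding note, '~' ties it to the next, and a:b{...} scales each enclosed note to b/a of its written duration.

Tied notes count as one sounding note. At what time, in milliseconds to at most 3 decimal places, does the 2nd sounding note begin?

note 2 onset = 27/8b = 1219.88ms

1. 0.0ms @ 0 + 1219.88ms (27/8)
2. 1219.88ms @ 27/8 + 135.542ms (3/8)
3. 1355.422ms @ 15/4 + 632.53ms (7/4)
4. 1987.952ms @ 11/2 + 542.169ms (3/2)
5. 2530.12ms @ 7 + 361.446ms (1)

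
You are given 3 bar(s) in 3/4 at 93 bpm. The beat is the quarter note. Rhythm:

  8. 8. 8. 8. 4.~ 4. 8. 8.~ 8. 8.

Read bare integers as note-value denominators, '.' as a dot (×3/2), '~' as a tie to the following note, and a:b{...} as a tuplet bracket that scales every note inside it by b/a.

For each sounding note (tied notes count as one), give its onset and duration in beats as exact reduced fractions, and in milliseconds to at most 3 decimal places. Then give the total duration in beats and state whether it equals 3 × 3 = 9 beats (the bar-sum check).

1) 0.0ms=0b +483.871ms=3/4b
2) 483.871ms=3/4b +483.871ms=3/4b
3) 967.742ms=3/2b +483.871ms=3/4b
4) 1451.613ms=9/4b +483.871ms=3/4b
5) 1935.484ms=3b +1935.484ms=3b
6) 3870.968ms=6b +483.871ms=3/4b
7) 4354.839ms=27/4b +967.742ms=3/2b
8) 5322.581ms=33/4b +483.871ms=3/4b
Σ=9b of 9 (93bpm 3/4) — PASS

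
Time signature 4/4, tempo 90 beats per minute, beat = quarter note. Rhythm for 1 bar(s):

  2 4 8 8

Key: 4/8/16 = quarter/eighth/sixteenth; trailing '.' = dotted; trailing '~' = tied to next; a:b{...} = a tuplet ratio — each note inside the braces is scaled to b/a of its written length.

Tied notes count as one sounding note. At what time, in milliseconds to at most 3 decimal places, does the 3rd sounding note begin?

1. 0.0ms @ 0 + 1333.333ms (2)
2. 1333.333ms @ 2 + 666.667ms (1)
3. 2000.0ms @ 3 + 333.333ms (1/2)
4. 2333.333ms @ 7/2 + 333.333ms (1/2)

note 3 onset = 3b = 2000.0ms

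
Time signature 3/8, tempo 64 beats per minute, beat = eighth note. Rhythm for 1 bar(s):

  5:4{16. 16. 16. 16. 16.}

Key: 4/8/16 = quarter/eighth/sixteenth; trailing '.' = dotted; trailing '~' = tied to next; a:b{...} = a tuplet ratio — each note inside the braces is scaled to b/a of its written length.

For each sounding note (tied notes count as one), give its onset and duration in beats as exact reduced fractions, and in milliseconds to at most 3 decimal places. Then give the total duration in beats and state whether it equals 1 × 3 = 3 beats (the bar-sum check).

1) 0.0ms=0b +562.5ms=3/5b
2) 562.5ms=3/5b +562.5ms=3/5b
3) 1125.0ms=6/5b +562.5ms=3/5b
4) 1687.5ms=9/5b +562.5ms=3/5b
5) 2250.0ms=12/5b +562.5ms=3/5b
Σ=3b of 3 (64bpm 3/8) — PASS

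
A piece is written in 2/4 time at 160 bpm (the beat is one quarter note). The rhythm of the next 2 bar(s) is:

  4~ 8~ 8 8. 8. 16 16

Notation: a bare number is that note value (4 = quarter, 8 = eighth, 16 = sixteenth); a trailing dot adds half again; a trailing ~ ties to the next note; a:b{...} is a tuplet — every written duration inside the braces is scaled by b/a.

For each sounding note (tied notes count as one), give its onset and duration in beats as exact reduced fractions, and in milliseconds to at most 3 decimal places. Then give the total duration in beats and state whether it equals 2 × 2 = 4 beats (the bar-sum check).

1) 0.0ms=0b +750.0ms=2b
2) 750.0ms=2b +281.25ms=3/4b
3) 1031.25ms=11/4b +281.25ms=3/4b
4) 1312.5ms=7/2b +93.75ms=1/4b
5) 1406.25ms=15/4b +93.75ms=1/4b
Σ=4b of 4 (160bpm 2/4) — PASS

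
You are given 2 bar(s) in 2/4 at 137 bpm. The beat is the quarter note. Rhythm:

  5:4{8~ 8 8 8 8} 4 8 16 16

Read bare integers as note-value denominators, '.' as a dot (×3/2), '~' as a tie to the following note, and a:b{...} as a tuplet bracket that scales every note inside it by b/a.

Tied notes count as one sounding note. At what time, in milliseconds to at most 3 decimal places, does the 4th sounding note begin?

note 4 onset = 8/5b = 700.73ms

1. 0.0ms @ 0 + 350.365ms (4/5)
2. 350.365ms @ 4/5 + 175.182ms (2/5)
3. 525.547ms @ 6/5 + 175.182ms (2/5)
4. 700.73ms @ 8/5 + 175.182ms (2/5)
5. 875.912ms @ 2 + 437.956ms (1)
6. 1313.869ms @ 3 + 218.978ms (1/2)
7. 1532.847ms @ 7/2 + 109.489ms (1/4)
8. 1642.336ms @ 15/4 + 109.489ms (1/4)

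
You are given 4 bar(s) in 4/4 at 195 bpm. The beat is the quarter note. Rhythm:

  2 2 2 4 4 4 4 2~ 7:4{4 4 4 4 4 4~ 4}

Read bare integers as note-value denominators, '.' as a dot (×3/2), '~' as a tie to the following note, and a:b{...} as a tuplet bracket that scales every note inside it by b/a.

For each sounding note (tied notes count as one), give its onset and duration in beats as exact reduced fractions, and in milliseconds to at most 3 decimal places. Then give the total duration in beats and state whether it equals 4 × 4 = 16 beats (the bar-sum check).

1) 0.0ms=0b +615.385ms=2b
2) 615.385ms=2b +615.385ms=2b
3) 1230.769ms=4b +615.385ms=2b
4) 1846.154ms=6b +307.692ms=1b
5) 2153.846ms=7b +307.692ms=1b
6) 2461.538ms=8b +307.692ms=1b
7) 2769.231ms=9b +307.692ms=1b
8) 3076.923ms=10b +791.209ms=18/7b
9) 3868.132ms=88/7b +175.824ms=4/7b
10) 4043.956ms=92/7b +175.824ms=4/7b
11) 4219.78ms=96/7b +175.824ms=4/7b
12) 4395.604ms=100/7b +175.824ms=4/7b
13) 4571.429ms=104/7b +351.648ms=8/7b
Σ=16b of 16 (195bpm 4/4) — PASS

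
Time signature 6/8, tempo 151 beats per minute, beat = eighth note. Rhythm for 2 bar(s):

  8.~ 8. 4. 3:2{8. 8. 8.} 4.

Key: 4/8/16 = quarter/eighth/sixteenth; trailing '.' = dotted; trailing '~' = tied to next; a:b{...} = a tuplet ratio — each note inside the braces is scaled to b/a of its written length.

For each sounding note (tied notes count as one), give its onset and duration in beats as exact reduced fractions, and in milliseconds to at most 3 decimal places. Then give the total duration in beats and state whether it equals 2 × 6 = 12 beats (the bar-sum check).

1) 0.0ms=0b +1192.053ms=3b
2) 1192.053ms=3b +1192.053ms=3b
3) 2384.106ms=6b +397.351ms=1b
4) 2781.457ms=7b +397.351ms=1b
5) 3178.808ms=8b +397.351ms=1b
6) 3576.159ms=9b +1192.053ms=3b
Σ=12b of 12 (151bpm 6/8) — PASS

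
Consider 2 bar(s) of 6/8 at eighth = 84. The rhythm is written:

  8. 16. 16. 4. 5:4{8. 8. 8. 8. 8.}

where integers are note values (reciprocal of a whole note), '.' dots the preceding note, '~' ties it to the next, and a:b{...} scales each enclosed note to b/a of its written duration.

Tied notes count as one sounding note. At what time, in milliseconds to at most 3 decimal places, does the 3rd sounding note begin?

1. 0.0ms @ 0 + 1071.429ms (3/2)
2. 1071.429ms @ 3/2 + 535.714ms (3/4)
3. 1607.143ms @ 9/4 + 535.714ms (3/4)
4. 2142.857ms @ 3 + 2142.857ms (3)
5. 4285.714ms @ 6 + 857.143ms (6/5)
6. 5142.857ms @ 36/5 + 857.143ms (6/5)
7. 6000.0ms @ 42/5 + 857.143ms (6/5)
8. 6857.143ms @ 48/5 + 857.143ms (6/5)
9. 7714.286ms @ 54/5 + 857.143ms (6/5)

note 3 onset = 9/4b = 1607.143ms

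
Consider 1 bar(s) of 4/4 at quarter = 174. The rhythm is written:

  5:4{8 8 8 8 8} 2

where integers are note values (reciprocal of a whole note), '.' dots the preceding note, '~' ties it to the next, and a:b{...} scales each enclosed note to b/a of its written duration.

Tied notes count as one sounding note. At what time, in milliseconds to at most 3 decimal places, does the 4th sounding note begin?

note 4 onset = 6/5b = 413.793ms

1. 0.0ms @ 0 + 137.931ms (2/5)
2. 137.931ms @ 2/5 + 137.931ms (2/5)
3. 275.862ms @ 4/5 + 137.931ms (2/5)
4. 413.793ms @ 6/5 + 137.931ms (2/5)
5. 551.724ms @ 8/5 + 137.931ms (2/5)
6. 689.655ms @ 2 + 689.655ms (2)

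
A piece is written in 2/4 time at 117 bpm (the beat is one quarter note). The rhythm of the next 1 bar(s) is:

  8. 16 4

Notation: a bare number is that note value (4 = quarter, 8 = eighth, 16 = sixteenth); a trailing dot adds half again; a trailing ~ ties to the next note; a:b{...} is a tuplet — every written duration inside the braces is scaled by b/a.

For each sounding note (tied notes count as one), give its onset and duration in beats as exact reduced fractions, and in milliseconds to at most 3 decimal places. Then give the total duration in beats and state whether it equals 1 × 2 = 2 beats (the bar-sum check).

1) 0.0ms=0b +384.615ms=3/4b
2) 384.615ms=3/4b +128.205ms=1/4b
3) 512.821ms=1b +512.821ms=1b
Σ=2b of 2 (117bpm 2/4) — PASS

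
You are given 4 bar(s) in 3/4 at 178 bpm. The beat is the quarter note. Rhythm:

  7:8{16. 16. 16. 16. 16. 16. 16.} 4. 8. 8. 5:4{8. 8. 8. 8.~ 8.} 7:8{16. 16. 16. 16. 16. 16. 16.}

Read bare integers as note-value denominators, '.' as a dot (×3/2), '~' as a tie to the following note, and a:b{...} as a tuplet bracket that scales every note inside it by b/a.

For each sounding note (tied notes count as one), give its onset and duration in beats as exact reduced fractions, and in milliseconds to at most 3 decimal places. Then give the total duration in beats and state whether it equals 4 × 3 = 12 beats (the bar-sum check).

1) 0.0ms=0b +144.462ms=3/7b
2) 144.462ms=3/7b +144.462ms=3/7b
3) 288.925ms=6/7b +144.462ms=3/7b
4) 433.387ms=9/7b +144.462ms=3/7b
5) 577.849ms=12/7b +144.462ms=3/7b
6) 722.311ms=15/7b +144.462ms=3/7b
7) 866.774ms=18/7b +144.462ms=3/7b
8) 1011.236ms=3b +505.618ms=3/2b
9) 1516.854ms=9/2b +252.809ms=3/4b
10) 1769.663ms=21/4b +252.809ms=3/4b
11) 2022.472ms=6b +202.247ms=3/5b
12) 2224.719ms=33/5b +202.247ms=3/5b
13) 2426.966ms=36/5b +202.247ms=3/5b
14) 2629.213ms=39/5b +404.494ms=6/5b
15) 3033.708ms=9b +144.462ms=3/7b
16) 3178.17ms=66/7b +144.462ms=3/7b
17) 3322.632ms=69/7b +144.462ms=3/7b
18) 3467.095ms=72/7b +144.462ms=3/7b
19) 3611.557ms=75/7b +144.462ms=3/7b
20) 3756.019ms=78/7b +144.462ms=3/7b
21) 3900.482ms=81/7b +144.462ms=3/7b
Σ=12b of 12 (178bpm 3/4) — PASS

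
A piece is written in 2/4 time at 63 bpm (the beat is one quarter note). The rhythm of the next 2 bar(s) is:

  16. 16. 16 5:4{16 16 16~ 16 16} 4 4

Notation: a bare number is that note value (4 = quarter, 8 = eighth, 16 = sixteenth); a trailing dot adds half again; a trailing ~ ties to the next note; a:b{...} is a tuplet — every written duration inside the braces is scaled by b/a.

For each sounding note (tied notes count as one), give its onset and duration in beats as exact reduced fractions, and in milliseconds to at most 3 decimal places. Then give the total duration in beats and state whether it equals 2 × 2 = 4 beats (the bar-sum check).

1) 0.0ms=0b +357.143ms=3/8b
2) 357.143ms=3/8b +357.143ms=3/8b
3) 714.286ms=3/4b +238.095ms=1/4b
4) 952.381ms=1b +190.476ms=1/5b
5) 1142.857ms=6/5b +190.476ms=1/5b
6) 1333.333ms=7/5b +380.952ms=2/5b
7) 1714.286ms=9/5b +190.476ms=1/5b
8) 1904.762ms=2b +952.381ms=1b
9) 2857.143ms=3b +952.381ms=1b
Σ=4b of 4 (63bpm 2/4) — PASS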